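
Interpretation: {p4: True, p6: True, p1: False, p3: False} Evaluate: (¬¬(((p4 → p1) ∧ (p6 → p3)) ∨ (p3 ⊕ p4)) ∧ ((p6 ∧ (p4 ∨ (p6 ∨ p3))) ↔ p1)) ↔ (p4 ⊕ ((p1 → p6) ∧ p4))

p4 → p1 = True → False = False
p6 → p3 = True → False = False
(p4 → p1) ∧ (p6 → p3) = False ∧ False = False
p3 ⊕ p4 = False ⊕ True = True
((p4 → p1) ∧ (p6 → p3)) ∨ (p3 ⊕ p4) = False ∨ True = True
¬(((p4 → p1) ∧ (p6 → p3)) ∨ (p3 ⊕ p4)) = ¬True = False
¬¬(((p4 → p1) ∧ (p6 → p3)) ∨ (p3 ⊕ p4)) = ¬False = True
p6 ∨ p3 = True ∨ False = True
p4 ∨ (p6 ∨ p3) = True ∨ True = True
p6 ∧ (p4 ∨ (p6 ∨ p3)) = True ∧ True = True
(p6 ∧ (p4 ∨ (p6 ∨ p3))) ↔ p1 = True ↔ False = False
¬¬(((p4 → p1) ∧ (p6 → p3)) ∨ (p3 ⊕ p4)) ∧ ((p6 ∧ (p4 ∨ (p6 ∨ p3))) ↔ p1) = True ∧ False = False
p1 → p6 = False → True = True
(p1 → p6) ∧ p4 = True ∧ True = True
p4 ⊕ ((p1 → p6) ∧ p4) = True ⊕ True = False
(¬¬(((p4 → p1) ∧ (p6 → p3)) ∨ (p3 ⊕ p4)) ∧ ((p6 ∧ (p4 ∨ (p6 ∨ p3))) ↔ p1)) ↔ (p4 ⊕ ((p1 → p6) ∧ p4)) = False ↔ False = True

True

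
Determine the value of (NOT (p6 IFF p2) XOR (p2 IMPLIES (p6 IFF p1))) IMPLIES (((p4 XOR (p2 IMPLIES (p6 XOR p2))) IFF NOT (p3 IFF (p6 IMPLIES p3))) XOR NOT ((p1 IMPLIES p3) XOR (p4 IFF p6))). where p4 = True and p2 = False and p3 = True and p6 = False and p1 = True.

p6 IFF p2 = False IFF False = True
NOT (p6 IFF p2) = NOT True = False
p6 IFF p1 = False IFF True = False
p2 IMPLIES (p6 IFF p1) = False IMPLIES False = True
NOT (p6 IFF p2) XOR (p2 IMPLIES (p6 IFF p1)) = False XOR True = True
p6 XOR p2 = False XOR False = False
p2 IMPLIES (p6 XOR p2) = False IMPLIES False = True
p4 XOR (p2 IMPLIES (p6 XOR p2)) = True XOR True = False
p6 IMPLIES p3 = False IMPLIES True = True
p3 IFF (p6 IMPLIES p3) = True IFF True = True
NOT (p3 IFF (p6 IMPLIES p3)) = NOT True = False
(p4 XOR (p2 IMPLIES (p6 XOR p2))) IFF NOT (p3 IFF (p6 IMPLIES p3)) = False IFF False = True
p1 IMPLIES p3 = True IMPLIES True = True
p4 IFF p6 = True IFF False = False
(p1 IMPLIES p3) XOR (p4 IFF p6) = True XOR False = True
NOT ((p1 IMPLIES p3) XOR (p4 IFF p6)) = NOT True = False
((p4 XOR (p2 IMPLIES (p6 XOR p2))) IFF NOT (p3 IFF (p6 IMPLIES p3))) XOR NOT ((p1 IMPLIES p3) XOR (p4 IFF p6)) = True XOR False = True
(NOT (p6 IFF p2) XOR (p2 IMPLIES (p6 IFF p1))) IMPLIES (((p4 XOR (p2 IMPLIES (p6 XOR p2))) IFF NOT (p3 IFF (p6 IMPLIES p3))) XOR NOT ((p1 IMPLIES p3) XOR (p4 IFF p6))) = True IMPLIES True = True

True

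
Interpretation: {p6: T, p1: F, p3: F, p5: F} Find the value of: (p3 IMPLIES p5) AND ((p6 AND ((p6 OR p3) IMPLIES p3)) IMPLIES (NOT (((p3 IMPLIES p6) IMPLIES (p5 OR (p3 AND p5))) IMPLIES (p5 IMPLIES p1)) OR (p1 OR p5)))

p3 IMPLIES p5 = F IMPLIES F = T
p6 OR p3 = T OR F = T
(p6 OR p3) IMPLIES p3 = T IMPLIES F = F
p6 AND ((p6 OR p3) IMPLIES p3) = T AND F = F
p3 IMPLIES p6 = F IMPLIES T = T
p3 AND p5 = F AND F = F
p5 OR (p3 AND p5) = F OR F = F
(p3 IMPLIES p6) IMPLIES (p5 OR (p3 AND p5)) = T IMPLIES F = F
p5 IMPLIES p1 = F IMPLIES F = T
((p3 IMPLIES p6) IMPLIES (p5 OR (p3 AND p5))) IMPLIES (p5 IMPLIES p1) = F IMPLIES T = T
NOT (((p3 IMPLIES p6) IMPLIES (p5 OR (p3 AND p5))) IMPLIES (p5 IMPLIES p1)) = NOT T = F
p1 OR p5 = F OR F = F
NOT (((p3 IMPLIES p6) IMPLIES (p5 OR (p3 AND p5))) IMPLIES (p5 IMPLIES p1)) OR (p1 OR p5) = F OR F = F
(p6 AND ((p6 OR p3) IMPLIES p3)) IMPLIES (NOT (((p3 IMPLIES p6) IMPLIES (p5 OR (p3 AND p5))) IMPLIES (p5 IMPLIES p1)) OR (p1 OR p5)) = F IMPLIES F = T
(p3 IMPLIES p5) AND ((p6 AND ((p6 OR p3) IMPLIES p3)) IMPLIES (NOT (((p3 IMPLIES p6) IMPLIES (p5 OR (p3 AND p5))) IMPLIES (p5 IMPLIES p1)) OR (p1 OR p5))) = T AND T = T

T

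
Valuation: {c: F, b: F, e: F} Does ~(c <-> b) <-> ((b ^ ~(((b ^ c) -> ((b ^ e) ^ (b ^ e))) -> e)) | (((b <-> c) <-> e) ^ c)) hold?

c <-> b = F <-> F = T
~(c <-> b) = ~T = F
b ^ c = F ^ F = F
b ^ e = F ^ F = F
b ^ e = F ^ F = F
(b ^ e) ^ (b ^ e) = F ^ F = F
(b ^ c) -> ((b ^ e) ^ (b ^ e)) = F -> F = T
((b ^ c) -> ((b ^ e) ^ (b ^ e))) -> e = T -> F = F
~(((b ^ c) -> ((b ^ e) ^ (b ^ e))) -> e) = ~F = T
b ^ ~(((b ^ c) -> ((b ^ e) ^ (b ^ e))) -> e) = F ^ T = T
b <-> c = F <-> F = T
(b <-> c) <-> e = T <-> F = F
((b <-> c) <-> e) ^ c = F ^ F = F
(b ^ ~(((b ^ c) -> ((b ^ e) ^ (b ^ e))) -> e)) | (((b <-> c) <-> e) ^ c) = T | F = T
~(c <-> b) <-> ((b ^ ~(((b ^ c) -> ((b ^ e) ^ (b ^ e))) -> e)) | (((b <-> c) <-> e) ^ c)) = F <-> T = F

F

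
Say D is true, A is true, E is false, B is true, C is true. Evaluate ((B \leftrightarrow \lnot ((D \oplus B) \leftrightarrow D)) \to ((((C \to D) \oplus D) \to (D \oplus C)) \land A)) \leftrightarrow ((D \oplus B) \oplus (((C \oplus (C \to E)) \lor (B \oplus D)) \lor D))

\text{True}

D \oplus B = \text{True} \oplus \text{True} = \text{False}
(D \oplus B) \leftrightarrow D = \text{False} \leftrightarrow \text{True} = \text{False}
\lnot ((D \oplus B) \leftrightarrow D) = \lnot \text{False} = \text{True}
B \leftrightarrow \lnot ((D \oplus B) \leftrightarrow D) = \text{True} \leftrightarrow \text{True} = \text{True}
C \to D = \text{True} \to \text{True} = \text{True}
(C \to D) \oplus D = \text{True} \oplus \text{True} = \text{False}
D \oplus C = \text{True} \oplus \text{True} = \text{False}
((C \to D) \oplus D) \to (D \oplus C) = \text{False} \to \text{False} = \text{True}
(((C \to D) \oplus D) \to (D \oplus C)) \land A = \text{True} \land \text{True} = \text{True}
(B \leftrightarrow \lnot ((D \oplus B) \leftrightarrow D)) \to ((((C \to D) \oplus D) \to (D \oplus C)) \land A) = \text{True} \to \text{True} = \text{True}
D \oplus B = \text{True} \oplus \text{True} = \text{False}
C \to E = \text{True} \to \text{False} = \text{False}
C \oplus (C \to E) = \text{True} \oplus \text{False} = \text{True}
B \oplus D = \text{True} \oplus \text{True} = \text{False}
(C \oplus (C \to E)) \lor (B \oplus D) = \text{True} \lor \text{False} = \text{True}
((C \oplus (C \to E)) \lor (B \oplus D)) \lor D = \text{True} \lor \text{True} = \text{True}
(D \oplus B) \oplus (((C \oplus (C \to E)) \lor (B \oplus D)) \lor D) = \text{False} \oplus \text{True} = \text{True}
((B \leftrightarrow \lnot ((D \oplus B) \leftrightarrow D)) \to ((((C \to D) \oplus D) \to (D \oplus C)) \land A)) \leftrightarrow ((D \oplus B) \oplus (((C \oplus (C \to E)) \lor (B \oplus D)) \lor D)) = \text{True} \leftrightarrow \text{True} = \text{True}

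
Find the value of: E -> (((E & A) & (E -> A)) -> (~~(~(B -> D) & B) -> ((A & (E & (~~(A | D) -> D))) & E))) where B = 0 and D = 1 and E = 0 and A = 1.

1

E & A = 0 & 1 = 0
E -> A = 0 -> 1 = 1
(E & A) & (E -> A) = 0 & 1 = 0
B -> D = 0 -> 1 = 1
~(B -> D) = ~1 = 0
~(B -> D) & B = 0 & 0 = 0
~(~(B -> D) & B) = ~0 = 1
~~(~(B -> D) & B) = ~1 = 0
A | D = 1 | 1 = 1
~(A | D) = ~1 = 0
~~(A | D) = ~0 = 1
~~(A | D) -> D = 1 -> 1 = 1
E & (~~(A | D) -> D) = 0 & 1 = 0
A & (E & (~~(A | D) -> D)) = 1 & 0 = 0
(A & (E & (~~(A | D) -> D))) & E = 0 & 0 = 0
~~(~(B -> D) & B) -> ((A & (E & (~~(A | D) -> D))) & E) = 0 -> 0 = 1
((E & A) & (E -> A)) -> (~~(~(B -> D) & B) -> ((A & (E & (~~(A | D) -> D))) & E)) = 0 -> 1 = 1
E -> (((E & A) & (E -> A)) -> (~~(~(B -> D) & B) -> ((A & (E & (~~(A | D) -> D))) & E))) = 0 -> 1 = 1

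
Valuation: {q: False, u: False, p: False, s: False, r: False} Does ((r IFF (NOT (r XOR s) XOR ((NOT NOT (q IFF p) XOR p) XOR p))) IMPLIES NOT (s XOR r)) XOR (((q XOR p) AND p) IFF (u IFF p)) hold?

True

r XOR s = False XOR False = False
NOT (r XOR s) = NOT False = True
q IFF p = False IFF False = True
NOT (q IFF p) = NOT True = False
NOT NOT (q IFF p) = NOT False = True
NOT NOT (q IFF p) XOR p = True XOR False = True
(NOT NOT (q IFF p) XOR p) XOR p = True XOR False = True
NOT (r XOR s) XOR ((NOT NOT (q IFF p) XOR p) XOR p) = True XOR True = False
r IFF (NOT (r XOR s) XOR ((NOT NOT (q IFF p) XOR p) XOR p)) = False IFF False = True
s XOR r = False XOR False = False
NOT (s XOR r) = NOT False = True
(r IFF (NOT (r XOR s) XOR ((NOT NOT (q IFF p) XOR p) XOR p))) IMPLIES NOT (s XOR r) = True IMPLIES True = True
q XOR p = False XOR False = False
(q XOR p) AND p = False AND False = False
u IFF p = False IFF False = True
((q XOR p) AND p) IFF (u IFF p) = False IFF True = False
((r IFF (NOT (r XOR s) XOR ((NOT NOT (q IFF p) XOR p) XOR p))) IMPLIES NOT (s XOR r)) XOR (((q XOR p) AND p) IFF (u IFF p)) = True XOR False = True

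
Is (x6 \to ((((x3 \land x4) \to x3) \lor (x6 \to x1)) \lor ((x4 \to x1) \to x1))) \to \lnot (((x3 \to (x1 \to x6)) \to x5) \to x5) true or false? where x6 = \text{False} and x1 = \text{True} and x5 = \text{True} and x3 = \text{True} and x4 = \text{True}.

\text{False}

Substituting x6=\text{False}, x1=\text{True}, x5=\text{True}, x3=\text{True}, x4=\text{True}:
x3 \land x4 = \text{True} \land \text{True} = \text{True}
(x3 \land x4) \to x3 = \text{True} \to \text{True} = \text{True}
x6 \to x1 = \text{False} \to \text{True} = \text{True}
((x3 \land x4) \to x3) \lor (x6 \to x1) = \text{True} \lor \text{True} = \text{True}
x4 \to x1 = \text{True} \to \text{True} = \text{True}
(x4 \to x1) \to x1 = \text{True} \to \text{True} = \text{True}
(((x3 \land x4) \to x3) \lor (x6 \to x1)) \lor ((x4 \to x1) \to x1) = \text{True} \lor \text{True} = \text{True}
x6 \to ((((x3 \land x4) \to x3) \lor (x6 \to x1)) \lor ((x4 \to x1) \to x1)) = \text{False} \to \text{True} = \text{True}
x1 \to x6 = \text{True} \to \text{False} = \text{False}
x3 \to (x1 \to x6) = \text{True} \to \text{False} = \text{False}
(x3 \to (x1 \to x6)) \to x5 = \text{False} \to \text{True} = \text{True}
((x3 \to (x1 \to x6)) \to x5) \to x5 = \text{True} \to \text{True} = \text{True}
\lnot (((x3 \to (x1 \to x6)) \to x5) \to x5) = \lnot \text{True} = \text{False}
(x6 \to ((((x3 \land x4) \to x3) \lor (x6 \to x1)) \lor ((x4 \to x1) \to x1))) \to \lnot (((x3 \to (x1 \to x6)) \to x5) \to x5) = \text{True} \to \text{False} = \text{False}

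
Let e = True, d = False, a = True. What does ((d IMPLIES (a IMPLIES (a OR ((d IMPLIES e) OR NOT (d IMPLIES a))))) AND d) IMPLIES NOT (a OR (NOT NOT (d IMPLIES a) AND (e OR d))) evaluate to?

True

Substituting e=True, d=False, a=True:
d IMPLIES e = False IMPLIES True = True
d IMPLIES a = False IMPLIES True = True
NOT (d IMPLIES a) = NOT True = False
(d IMPLIES e) OR NOT (d IMPLIES a) = True OR False = True
a OR ((d IMPLIES e) OR NOT (d IMPLIES a)) = True OR True = True
a IMPLIES (a OR ((d IMPLIES e) OR NOT (d IMPLIES a))) = True IMPLIES True = True
d IMPLIES (a IMPLIES (a OR ((d IMPLIES e) OR NOT (d IMPLIES a)))) = False IMPLIES True = True
(d IMPLIES (a IMPLIES (a OR ((d IMPLIES e) OR NOT (d IMPLIES a))))) AND d = True AND False = False
d IMPLIES a = False IMPLIES True = True
NOT (d IMPLIES a) = NOT True = False
NOT NOT (d IMPLIES a) = NOT False = True
e OR d = True OR False = True
NOT NOT (d IMPLIES a) AND (e OR d) = True AND True = True
a OR (NOT NOT (d IMPLIES a) AND (e OR d)) = True OR True = True
NOT (a OR (NOT NOT (d IMPLIES a) AND (e OR d))) = NOT True = False
((d IMPLIES (a IMPLIES (a OR ((d IMPLIES e) OR NOT (d IMPLIES a))))) AND d) IMPLIES NOT (a OR (NOT NOT (d IMPLIES a) AND (e OR d))) = False IMPLIES False = True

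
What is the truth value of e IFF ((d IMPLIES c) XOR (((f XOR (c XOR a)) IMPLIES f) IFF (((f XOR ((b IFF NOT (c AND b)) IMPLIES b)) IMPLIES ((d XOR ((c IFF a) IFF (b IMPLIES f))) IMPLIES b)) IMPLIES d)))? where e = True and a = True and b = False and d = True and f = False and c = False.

d IMPLIES c = True IMPLIES False = False
c XOR a = False XOR True = True
f XOR (c XOR a) = False XOR True = True
(f XOR (c XOR a)) IMPLIES f = True IMPLIES False = False
c AND b = False AND False = False
NOT (c AND b) = NOT False = True
b IFF NOT (c AND b) = False IFF True = False
(b IFF NOT (c AND b)) IMPLIES b = False IMPLIES False = True
f XOR ((b IFF NOT (c AND b)) IMPLIES b) = False XOR True = True
c IFF a = False IFF True = False
b IMPLIES f = False IMPLIES False = True
(c IFF a) IFF (b IMPLIES f) = False IFF True = False
d XOR ((c IFF a) IFF (b IMPLIES f)) = True XOR False = True
(d XOR ((c IFF a) IFF (b IMPLIES f))) IMPLIES b = True IMPLIES False = False
(f XOR ((b IFF NOT (c AND b)) IMPLIES b)) IMPLIES ((d XOR ((c IFF a) IFF (b IMPLIES f))) IMPLIES b) = True IMPLIES False = False
((f XOR ((b IFF NOT (c AND b)) IMPLIES b)) IMPLIES ((d XOR ((c IFF a) IFF (b IMPLIES f))) IMPLIES b)) IMPLIES d = False IMPLIES True = True
((f XOR (c XOR a)) IMPLIES f) IFF (((f XOR ((b IFF NOT (c AND b)) IMPLIES b)) IMPLIES ((d XOR ((c IFF a) IFF (b IMPLIES f))) IMPLIES b)) IMPLIES d) = False IFF True = False
(d IMPLIES c) XOR (((f XOR (c XOR a)) IMPLIES f) IFF (((f XOR ((b IFF NOT (c AND b)) IMPLIES b)) IMPLIES ((d XOR ((c IFF a) IFF (b IMPLIES f))) IMPLIES b)) IMPLIES d)) = False XOR False = False
e IFF ((d IMPLIES c) XOR (((f XOR (c XOR a)) IMPLIES f) IFF (((f XOR ((b IFF NOT (c AND b)) IMPLIES b)) IMPLIES ((d XOR ((c IFF a) IFF (b IMPLIES f))) IMPLIES b)) IMPLIES d))) = True IFF False = False

False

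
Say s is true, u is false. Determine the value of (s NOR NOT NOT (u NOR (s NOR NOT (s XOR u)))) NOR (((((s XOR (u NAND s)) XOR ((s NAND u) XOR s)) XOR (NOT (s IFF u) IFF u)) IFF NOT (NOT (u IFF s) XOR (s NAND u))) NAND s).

s XOR u = true XOR false = true
NOT (s XOR u) = NOT true = false
s NOR NOT (s XOR u) = true NOR false = false
u NOR (s NOR NOT (s XOR u)) = false NOR false = true
NOT (u NOR (s NOR NOT (s XOR u))) = NOT true = false
NOT NOT (u NOR (s NOR NOT (s XOR u))) = NOT false = true
s NOR NOT NOT (u NOR (s NOR NOT (s XOR u))) = true NOR true = false
u NAND s = false NAND true = true
s XOR (u NAND s) = true XOR true = false
s NAND u = true NAND false = true
(s NAND u) XOR s = true XOR true = false
(s XOR (u NAND s)) XOR ((s NAND u) XOR s) = false XOR false = false
s IFF u = true IFF false = false
NOT (s IFF u) = NOT false = true
NOT (s IFF u) IFF u = true IFF false = false
((s XOR (u NAND s)) XOR ((s NAND u) XOR s)) XOR (NOT (s IFF u) IFF u) = false XOR false = false
u IFF s = false IFF true = false
NOT (u IFF s) = NOT false = true
s NAND u = true NAND false = true
NOT (u IFF s) XOR (s NAND u) = true XOR true = false
NOT (NOT (u IFF s) XOR (s NAND u)) = NOT false = true
(((s XOR (u NAND s)) XOR ((s NAND u) XOR s)) XOR (NOT (s IFF u) IFF u)) IFF NOT (NOT (u IFF s) XOR (s NAND u)) = false IFF true = false
((((s XOR (u NAND s)) XOR ((s NAND u) XOR s)) XOR (NOT (s IFF u) IFF u)) IFF NOT (NOT (u IFF s) XOR (s NAND u))) NAND s = false NAND true = true
(s NOR NOT NOT (u NOR (s NOR NOT (s XOR u)))) NOR (((((s XOR (u NAND s)) XOR ((s NAND u) XOR s)) XOR (NOT (s IFF u) IFF u)) IFF NOT (NOT (u IFF s) XOR (s NAND u))) NAND s) = false NOR true = false

false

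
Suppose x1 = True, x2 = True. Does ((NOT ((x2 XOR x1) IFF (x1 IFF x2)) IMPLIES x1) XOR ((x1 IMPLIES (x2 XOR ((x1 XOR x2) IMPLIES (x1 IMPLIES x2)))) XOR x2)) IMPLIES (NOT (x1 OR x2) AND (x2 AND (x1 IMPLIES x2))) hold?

True

x2 XOR x1 = True XOR True = False
x1 IFF x2 = True IFF True = True
(x2 XOR x1) IFF (x1 IFF x2) = False IFF True = False
NOT ((x2 XOR x1) IFF (x1 IFF x2)) = NOT False = True
NOT ((x2 XOR x1) IFF (x1 IFF x2)) IMPLIES x1 = True IMPLIES True = True
x1 XOR x2 = True XOR True = False
x1 IMPLIES x2 = True IMPLIES True = True
(x1 XOR x2) IMPLIES (x1 IMPLIES x2) = False IMPLIES True = True
x2 XOR ((x1 XOR x2) IMPLIES (x1 IMPLIES x2)) = True XOR True = False
x1 IMPLIES (x2 XOR ((x1 XOR x2) IMPLIES (x1 IMPLIES x2))) = True IMPLIES False = False
(x1 IMPLIES (x2 XOR ((x1 XOR x2) IMPLIES (x1 IMPLIES x2)))) XOR x2 = False XOR True = True
(NOT ((x2 XOR x1) IFF (x1 IFF x2)) IMPLIES x1) XOR ((x1 IMPLIES (x2 XOR ((x1 XOR x2) IMPLIES (x1 IMPLIES x2)))) XOR x2) = True XOR True = False
x1 OR x2 = True OR True = True
NOT (x1 OR x2) = NOT True = False
x1 IMPLIES x2 = True IMPLIES True = True
x2 AND (x1 IMPLIES x2) = True AND True = True
NOT (x1 OR x2) AND (x2 AND (x1 IMPLIES x2)) = False AND True = False
((NOT ((x2 XOR x1) IFF (x1 IFF x2)) IMPLIES x1) XOR ((x1 IMPLIES (x2 XOR ((x1 XOR x2) IMPLIES (x1 IMPLIES x2)))) XOR x2)) IMPLIES (NOT (x1 OR x2) AND (x2 AND (x1 IMPLIES x2))) = False IMPLIES False = True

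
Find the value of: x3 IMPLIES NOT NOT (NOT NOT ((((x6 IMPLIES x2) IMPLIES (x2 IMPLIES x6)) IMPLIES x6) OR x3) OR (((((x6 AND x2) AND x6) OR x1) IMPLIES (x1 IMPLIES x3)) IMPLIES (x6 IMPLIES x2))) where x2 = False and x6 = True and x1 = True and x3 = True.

Substituting x2=False, x6=True, x1=True, x3=True:
x6 IMPLIES x2 = True IMPLIES False = False
x2 IMPLIES x6 = False IMPLIES True = True
(x6 IMPLIES x2) IMPLIES (x2 IMPLIES x6) = False IMPLIES True = True
((x6 IMPLIES x2) IMPLIES (x2 IMPLIES x6)) IMPLIES x6 = True IMPLIES True = True
(((x6 IMPLIES x2) IMPLIES (x2 IMPLIES x6)) IMPLIES x6) OR x3 = True OR True = True
NOT ((((x6 IMPLIES x2) IMPLIES (x2 IMPLIES x6)) IMPLIES x6) OR x3) = NOT True = False
NOT NOT ((((x6 IMPLIES x2) IMPLIES (x2 IMPLIES x6)) IMPLIES x6) OR x3) = NOT False = True
x6 AND x2 = True AND False = False
(x6 AND x2) AND x6 = False AND True = False
((x6 AND x2) AND x6) OR x1 = False OR True = True
x1 IMPLIES x3 = True IMPLIES True = True
(((x6 AND x2) AND x6) OR x1) IMPLIES (x1 IMPLIES x3) = True IMPLIES True = True
x6 IMPLIES x2 = True IMPLIES False = False
((((x6 AND x2) AND x6) OR x1) IMPLIES (x1 IMPLIES x3)) IMPLIES (x6 IMPLIES x2) = True IMPLIES False = False
NOT NOT ((((x6 IMPLIES x2) IMPLIES (x2 IMPLIES x6)) IMPLIES x6) OR x3) OR (((((x6 AND x2) AND x6) OR x1) IMPLIES (x1 IMPLIES x3)) IMPLIES (x6 IMPLIES x2)) = True OR False = True
NOT (NOT NOT ((((x6 IMPLIES x2) IMPLIES (x2 IMPLIES x6)) IMPLIES x6) OR x3) OR (((((x6 AND x2) AND x6) OR x1) IMPLIES (x1 IMPLIES x3)) IMPLIES (x6 IMPLIES x2))) = NOT True = False
NOT NOT (NOT NOT ((((x6 IMPLIES x2) IMPLIES (x2 IMPLIES x6)) IMPLIES x6) OR x3) OR (((((x6 AND x2) AND x6) OR x1) IMPLIES (x1 IMPLIES x3)) IMPLIES (x6 IMPLIES x2))) = NOT False = True
x3 IMPLIES NOT NOT (NOT NOT ((((x6 IMPLIES x2) IMPLIES (x2 IMPLIES x6)) IMPLIES x6) OR x3) OR (((((x6 AND x2) AND x6) OR x1) IMPLIES (x1 IMPLIES x3)) IMPLIES (x6 IMPLIES x2))) = True IMPLIES True = True

True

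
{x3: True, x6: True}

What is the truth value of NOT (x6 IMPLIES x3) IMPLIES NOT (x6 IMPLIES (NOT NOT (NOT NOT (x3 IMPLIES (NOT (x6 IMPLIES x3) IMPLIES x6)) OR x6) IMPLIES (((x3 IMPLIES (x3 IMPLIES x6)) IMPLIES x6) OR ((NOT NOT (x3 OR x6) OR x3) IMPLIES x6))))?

x6 IMPLIES x3 = True IMPLIES True = True
NOT (x6 IMPLIES x3) = NOT True = False
x6 IMPLIES x3 = True IMPLIES True = True
NOT (x6 IMPLIES x3) = NOT True = False
NOT (x6 IMPLIES x3) IMPLIES x6 = False IMPLIES True = True
x3 IMPLIES (NOT (x6 IMPLIES x3) IMPLIES x6) = True IMPLIES True = True
NOT (x3 IMPLIES (NOT (x6 IMPLIES x3) IMPLIES x6)) = NOT True = False
NOT NOT (x3 IMPLIES (NOT (x6 IMPLIES x3) IMPLIES x6)) = NOT False = True
NOT NOT (x3 IMPLIES (NOT (x6 IMPLIES x3) IMPLIES x6)) OR x6 = True OR True = True
NOT (NOT NOT (x3 IMPLIES (NOT (x6 IMPLIES x3) IMPLIES x6)) OR x6) = NOT True = False
NOT NOT (NOT NOT (x3 IMPLIES (NOT (x6 IMPLIES x3) IMPLIES x6)) OR x6) = NOT False = True
x3 IMPLIES x6 = True IMPLIES True = True
x3 IMPLIES (x3 IMPLIES x6) = True IMPLIES True = True
(x3 IMPLIES (x3 IMPLIES x6)) IMPLIES x6 = True IMPLIES True = True
x3 OR x6 = True OR True = True
NOT (x3 OR x6) = NOT True = False
NOT NOT (x3 OR x6) = NOT False = True
NOT NOT (x3 OR x6) OR x3 = True OR True = True
(NOT NOT (x3 OR x6) OR x3) IMPLIES x6 = True IMPLIES True = True
((x3 IMPLIES (x3 IMPLIES x6)) IMPLIES x6) OR ((NOT NOT (x3 OR x6) OR x3) IMPLIES x6) = True OR True = True
NOT NOT (NOT NOT (x3 IMPLIES (NOT (x6 IMPLIES x3) IMPLIES x6)) OR x6) IMPLIES (((x3 IMPLIES (x3 IMPLIES x6)) IMPLIES x6) OR ((NOT NOT (x3 OR x6) OR x3) IMPLIES x6)) = True IMPLIES True = True
x6 IMPLIES (NOT NOT (NOT NOT (x3 IMPLIES (NOT (x6 IMPLIES x3) IMPLIES x6)) OR x6) IMPLIES (((x3 IMPLIES (x3 IMPLIES x6)) IMPLIES x6) OR ((NOT NOT (x3 OR x6) OR x3) IMPLIES x6))) = True IMPLIES True = True
NOT (x6 IMPLIES (NOT NOT (NOT NOT (x3 IMPLIES (NOT (x6 IMPLIES x3) IMPLIES x6)) OR x6) IMPLIES (((x3 IMPLIES (x3 IMPLIES x6)) IMPLIES x6) OR ((NOT NOT (x3 OR x6) OR x3) IMPLIES x6)))) = NOT True = False
NOT (x6 IMPLIES x3) IMPLIES NOT (x6 IMPLIES (NOT NOT (NOT NOT (x3 IMPLIES (NOT (x6 IMPLIES x3) IMPLIES x6)) OR x6) IMPLIES (((x3 IMPLIES (x3 IMPLIES x6)) IMPLIES x6) OR ((NOT NOT (x3 OR x6) OR x3) IMPLIES x6)))) = False IMPLIES False = True

True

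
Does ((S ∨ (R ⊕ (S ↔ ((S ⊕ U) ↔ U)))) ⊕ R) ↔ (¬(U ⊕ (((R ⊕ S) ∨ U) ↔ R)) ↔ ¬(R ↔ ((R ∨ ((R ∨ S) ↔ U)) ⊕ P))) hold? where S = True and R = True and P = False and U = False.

Substituting S=True, R=True, P=False, U=False:
S ⊕ U = True ⊕ False = True
(S ⊕ U) ↔ U = True ↔ False = False
S ↔ ((S ⊕ U) ↔ U) = True ↔ False = False
R ⊕ (S ↔ ((S ⊕ U) ↔ U)) = True ⊕ False = True
S ∨ (R ⊕ (S ↔ ((S ⊕ U) ↔ U))) = True ∨ True = True
(S ∨ (R ⊕ (S ↔ ((S ⊕ U) ↔ U)))) ⊕ R = True ⊕ True = False
R ⊕ S = True ⊕ True = False
(R ⊕ S) ∨ U = False ∨ False = False
((R ⊕ S) ∨ U) ↔ R = False ↔ True = False
U ⊕ (((R ⊕ S) ∨ U) ↔ R) = False ⊕ False = False
¬(U ⊕ (((R ⊕ S) ∨ U) ↔ R)) = ¬False = True
R ∨ S = True ∨ True = True
(R ∨ S) ↔ U = True ↔ False = False
R ∨ ((R ∨ S) ↔ U) = True ∨ False = True
(R ∨ ((R ∨ S) ↔ U)) ⊕ P = True ⊕ False = True
R ↔ ((R ∨ ((R ∨ S) ↔ U)) ⊕ P) = True ↔ True = True
¬(R ↔ ((R ∨ ((R ∨ S) ↔ U)) ⊕ P)) = ¬True = False
¬(U ⊕ (((R ⊕ S) ∨ U) ↔ R)) ↔ ¬(R ↔ ((R ∨ ((R ∨ S) ↔ U)) ⊕ P)) = True ↔ False = False
((S ∨ (R ⊕ (S ↔ ((S ⊕ U) ↔ U)))) ⊕ R) ↔ (¬(U ⊕ (((R ⊕ S) ∨ U) ↔ R)) ↔ ¬(R ↔ ((R ∨ ((R ∨ S) ↔ U)) ⊕ P))) = False ↔ False = True

True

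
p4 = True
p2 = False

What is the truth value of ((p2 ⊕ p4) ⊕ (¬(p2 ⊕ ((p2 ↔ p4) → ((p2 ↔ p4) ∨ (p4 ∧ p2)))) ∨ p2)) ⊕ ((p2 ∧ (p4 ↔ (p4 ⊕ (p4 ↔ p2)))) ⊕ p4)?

False

p2 ⊕ p4 = False ⊕ True = True
p2 ↔ p4 = False ↔ True = False
p2 ↔ p4 = False ↔ True = False
p4 ∧ p2 = True ∧ False = False
(p2 ↔ p4) ∨ (p4 ∧ p2) = False ∨ False = False
(p2 ↔ p4) → ((p2 ↔ p4) ∨ (p4 ∧ p2)) = False → False = True
p2 ⊕ ((p2 ↔ p4) → ((p2 ↔ p4) ∨ (p4 ∧ p2))) = False ⊕ True = True
¬(p2 ⊕ ((p2 ↔ p4) → ((p2 ↔ p4) ∨ (p4 ∧ p2)))) = ¬True = False
¬(p2 ⊕ ((p2 ↔ p4) → ((p2 ↔ p4) ∨ (p4 ∧ p2)))) ∨ p2 = False ∨ False = False
(p2 ⊕ p4) ⊕ (¬(p2 ⊕ ((p2 ↔ p4) → ((p2 ↔ p4) ∨ (p4 ∧ p2)))) ∨ p2) = True ⊕ False = True
p4 ↔ p2 = True ↔ False = False
p4 ⊕ (p4 ↔ p2) = True ⊕ False = True
p4 ↔ (p4 ⊕ (p4 ↔ p2)) = True ↔ True = True
p2 ∧ (p4 ↔ (p4 ⊕ (p4 ↔ p2))) = False ∧ True = False
(p2 ∧ (p4 ↔ (p4 ⊕ (p4 ↔ p2)))) ⊕ p4 = False ⊕ True = True
((p2 ⊕ p4) ⊕ (¬(p2 ⊕ ((p2 ↔ p4) → ((p2 ↔ p4) ∨ (p4 ∧ p2)))) ∨ p2)) ⊕ ((p2 ∧ (p4 ↔ (p4 ⊕ (p4 ↔ p2)))) ⊕ p4) = True ⊕ True = False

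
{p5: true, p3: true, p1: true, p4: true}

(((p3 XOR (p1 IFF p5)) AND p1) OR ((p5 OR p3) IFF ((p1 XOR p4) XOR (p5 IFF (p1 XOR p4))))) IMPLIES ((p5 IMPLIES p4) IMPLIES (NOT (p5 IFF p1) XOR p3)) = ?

true

Substituting p5=true, p3=true, p1=true, p4=true:
p1 IFF p5 = true IFF true = true
p3 XOR (p1 IFF p5) = true XOR true = false
(p3 XOR (p1 IFF p5)) AND p1 = false AND true = false
p5 OR p3 = true OR true = true
p1 XOR p4 = true XOR true = false
p1 XOR p4 = true XOR true = false
p5 IFF (p1 XOR p4) = true IFF false = false
(p1 XOR p4) XOR (p5 IFF (p1 XOR p4)) = false XOR false = false
(p5 OR p3) IFF ((p1 XOR p4) XOR (p5 IFF (p1 XOR p4))) = true IFF false = false
((p3 XOR (p1 IFF p5)) AND p1) OR ((p5 OR p3) IFF ((p1 XOR p4) XOR (p5 IFF (p1 XOR p4)))) = false OR false = false
p5 IMPLIES p4 = true IMPLIES true = true
p5 IFF p1 = true IFF true = true
NOT (p5 IFF p1) = NOT true = false
NOT (p5 IFF p1) XOR p3 = false XOR true = true
(p5 IMPLIES p4) IMPLIES (NOT (p5 IFF p1) XOR p3) = true IMPLIES true = true
(((p3 XOR (p1 IFF p5)) AND p1) OR ((p5 OR p3) IFF ((p1 XOR p4) XOR (p5 IFF (p1 XOR p4))))) IMPLIES ((p5 IMPLIES p4) IMPLIES (NOT (p5 IFF p1) XOR p3)) = false IMPLIES true = true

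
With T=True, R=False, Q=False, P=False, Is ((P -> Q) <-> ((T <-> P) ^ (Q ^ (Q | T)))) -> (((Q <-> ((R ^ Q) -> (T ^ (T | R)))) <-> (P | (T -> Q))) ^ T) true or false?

False

P -> Q = False -> False = True
T <-> P = True <-> False = False
Q | T = False | True = True
Q ^ (Q | T) = False ^ True = True
(T <-> P) ^ (Q ^ (Q | T)) = False ^ True = True
(P -> Q) <-> ((T <-> P) ^ (Q ^ (Q | T))) = True <-> True = True
R ^ Q = False ^ False = False
T | R = True | False = True
T ^ (T | R) = True ^ True = False
(R ^ Q) -> (T ^ (T | R)) = False -> False = True
Q <-> ((R ^ Q) -> (T ^ (T | R))) = False <-> True = False
T -> Q = True -> False = False
P | (T -> Q) = False | False = False
(Q <-> ((R ^ Q) -> (T ^ (T | R)))) <-> (P | (T -> Q)) = False <-> False = True
((Q <-> ((R ^ Q) -> (T ^ (T | R)))) <-> (P | (T -> Q))) ^ T = True ^ True = False
((P -> Q) <-> ((T <-> P) ^ (Q ^ (Q | T)))) -> (((Q <-> ((R ^ Q) -> (T ^ (T | R)))) <-> (P | (T -> Q))) ^ T) = True -> False = False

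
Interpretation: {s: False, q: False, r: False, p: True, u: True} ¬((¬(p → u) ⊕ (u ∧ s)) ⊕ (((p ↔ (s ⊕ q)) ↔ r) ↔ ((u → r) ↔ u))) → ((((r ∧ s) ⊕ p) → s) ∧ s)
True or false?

p → u = True → True = True
¬(p → u) = ¬True = False
u ∧ s = True ∧ False = False
¬(p → u) ⊕ (u ∧ s) = False ⊕ False = False
s ⊕ q = False ⊕ False = False
p ↔ (s ⊕ q) = True ↔ False = False
(p ↔ (s ⊕ q)) ↔ r = False ↔ False = True
u → r = True → False = False
(u → r) ↔ u = False ↔ True = False
((p ↔ (s ⊕ q)) ↔ r) ↔ ((u → r) ↔ u) = True ↔ False = False
(¬(p → u) ⊕ (u ∧ s)) ⊕ (((p ↔ (s ⊕ q)) ↔ r) ↔ ((u → r) ↔ u)) = False ⊕ False = False
¬((¬(p → u) ⊕ (u ∧ s)) ⊕ (((p ↔ (s ⊕ q)) ↔ r) ↔ ((u → r) ↔ u))) = ¬False = True
r ∧ s = False ∧ False = False
(r ∧ s) ⊕ p = False ⊕ True = True
((r ∧ s) ⊕ p) → s = True → False = False
(((r ∧ s) ⊕ p) → s) ∧ s = False ∧ False = False
¬((¬(p → u) ⊕ (u ∧ s)) ⊕ (((p ↔ (s ⊕ q)) ↔ r) ↔ ((u → r) ↔ u))) → ((((r ∧ s) ⊕ p) → s) ∧ s) = True → False = False

False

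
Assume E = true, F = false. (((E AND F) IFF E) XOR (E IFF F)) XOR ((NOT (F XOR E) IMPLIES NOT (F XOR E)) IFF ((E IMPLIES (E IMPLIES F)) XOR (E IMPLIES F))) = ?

false

E AND F = true AND false = false
(E AND F) IFF E = false IFF true = false
E IFF F = true IFF false = false
((E AND F) IFF E) XOR (E IFF F) = false XOR false = false
F XOR E = false XOR true = true
NOT (F XOR E) = NOT true = false
F XOR E = false XOR true = true
NOT (F XOR E) = NOT true = false
NOT (F XOR E) IMPLIES NOT (F XOR E) = false IMPLIES false = true
E IMPLIES F = true IMPLIES false = false
E IMPLIES (E IMPLIES F) = true IMPLIES false = false
E IMPLIES F = true IMPLIES false = false
(E IMPLIES (E IMPLIES F)) XOR (E IMPLIES F) = false XOR false = false
(NOT (F XOR E) IMPLIES NOT (F XOR E)) IFF ((E IMPLIES (E IMPLIES F)) XOR (E IMPLIES F)) = true IFF false = false
(((E AND F) IFF E) XOR (E IFF F)) XOR ((NOT (F XOR E) IMPLIES NOT (F XOR E)) IFF ((E IMPLIES (E IMPLIES F)) XOR (E IMPLIES F))) = false XOR false = false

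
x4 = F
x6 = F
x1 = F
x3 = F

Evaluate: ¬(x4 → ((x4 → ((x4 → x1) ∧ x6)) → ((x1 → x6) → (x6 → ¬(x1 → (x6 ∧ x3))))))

F

x4 → x1 = F → F = T
(x4 → x1) ∧ x6 = T ∧ F = F
x4 → ((x4 → x1) ∧ x6) = F → F = T
x1 → x6 = F → F = T
x6 ∧ x3 = F ∧ F = F
x1 → (x6 ∧ x3) = F → F = T
¬(x1 → (x6 ∧ x3)) = ¬T = F
x6 → ¬(x1 → (x6 ∧ x3)) = F → F = T
(x1 → x6) → (x6 → ¬(x1 → (x6 ∧ x3))) = T → T = T
(x4 → ((x4 → x1) ∧ x6)) → ((x1 → x6) → (x6 → ¬(x1 → (x6 ∧ x3)))) = T → T = T
x4 → ((x4 → ((x4 → x1) ∧ x6)) → ((x1 → x6) → (x6 → ¬(x1 → (x6 ∧ x3))))) = F → T = T
¬(x4 → ((x4 → ((x4 → x1) ∧ x6)) → ((x1 → x6) → (x6 → ¬(x1 → (x6 ∧ x3)))))) = ¬T = F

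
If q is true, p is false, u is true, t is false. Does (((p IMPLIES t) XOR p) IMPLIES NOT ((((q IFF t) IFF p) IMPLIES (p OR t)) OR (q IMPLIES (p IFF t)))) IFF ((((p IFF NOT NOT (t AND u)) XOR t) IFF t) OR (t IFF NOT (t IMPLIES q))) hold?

Substituting q=True, p=False, u=True, t=False:
p IMPLIES t = False IMPLIES False = True
(p IMPLIES t) XOR p = True XOR False = True
q IFF t = True IFF False = False
(q IFF t) IFF p = False IFF False = True
p OR t = False OR False = False
((q IFF t) IFF p) IMPLIES (p OR t) = True IMPLIES False = False
p IFF t = False IFF False = True
q IMPLIES (p IFF t) = True IMPLIES True = True
(((q IFF t) IFF p) IMPLIES (p OR t)) OR (q IMPLIES (p IFF t)) = False OR True = True
NOT ((((q IFF t) IFF p) IMPLIES (p OR t)) OR (q IMPLIES (p IFF t))) = NOT True = False
((p IMPLIES t) XOR p) IMPLIES NOT ((((q IFF t) IFF p) IMPLIES (p OR t)) OR (q IMPLIES (p IFF t))) = True IMPLIES False = False
t AND u = False AND True = False
NOT (t AND u) = NOT False = True
NOT NOT (t AND u) = NOT True = False
p IFF NOT NOT (t AND u) = False IFF False = True
(p IFF NOT NOT (t AND u)) XOR t = True XOR False = True
((p IFF NOT NOT (t AND u)) XOR t) IFF t = True IFF False = False
t IMPLIES q = False IMPLIES True = True
NOT (t IMPLIES q) = NOT True = False
t IFF NOT (t IMPLIES q) = False IFF False = True
(((p IFF NOT NOT (t AND u)) XOR t) IFF t) OR (t IFF NOT (t IMPLIES q)) = False OR True = True
(((p IMPLIES t) XOR p) IMPLIES NOT ((((q IFF t) IFF p) IMPLIES (p OR t)) OR (q IMPLIES (p IFF t)))) IFF ((((p IFF NOT NOT (t AND u)) XOR t) IFF t) OR (t IFF NOT (t IMPLIES q))) = False IFF True = False

False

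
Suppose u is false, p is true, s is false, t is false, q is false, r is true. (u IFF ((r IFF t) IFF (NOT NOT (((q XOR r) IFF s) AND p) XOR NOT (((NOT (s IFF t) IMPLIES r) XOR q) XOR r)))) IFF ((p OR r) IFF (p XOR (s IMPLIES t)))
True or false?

Substituting u=False, p=True, s=False, t=False, q=False, r=True:
r IFF t = True IFF False = False
q XOR r = False XOR True = True
(q XOR r) IFF s = True IFF False = False
((q XOR r) IFF s) AND p = False AND True = False
NOT (((q XOR r) IFF s) AND p) = NOT False = True
NOT NOT (((q XOR r) IFF s) AND p) = NOT True = False
s IFF t = False IFF False = True
NOT (s IFF t) = NOT True = False
NOT (s IFF t) IMPLIES r = False IMPLIES True = True
(NOT (s IFF t) IMPLIES r) XOR q = True XOR False = True
((NOT (s IFF t) IMPLIES r) XOR q) XOR r = True XOR True = False
NOT (((NOT (s IFF t) IMPLIES r) XOR q) XOR r) = NOT False = True
NOT NOT (((q XOR r) IFF s) AND p) XOR NOT (((NOT (s IFF t) IMPLIES r) XOR q) XOR r) = False XOR True = True
(r IFF t) IFF (NOT NOT (((q XOR r) IFF s) AND p) XOR NOT (((NOT (s IFF t) IMPLIES r) XOR q) XOR r)) = False IFF True = False
u IFF ((r IFF t) IFF (NOT NOT (((q XOR r) IFF s) AND p) XOR NOT (((NOT (s IFF t) IMPLIES r) XOR q) XOR r))) = False IFF False = True
p OR r = True OR True = True
s IMPLIES t = False IMPLIES False = True
p XOR (s IMPLIES t) = True XOR True = False
(p OR r) IFF (p XOR (s IMPLIES t)) = True IFF False = False
(u IFF ((r IFF t) IFF (NOT NOT (((q XOR r) IFF s) AND p) XOR NOT (((NOT (s IFF t) IMPLIES r) XOR q) XOR r)))) IFF ((p OR r) IFF (p XOR (s IMPLIES t))) = True IFF False = False

False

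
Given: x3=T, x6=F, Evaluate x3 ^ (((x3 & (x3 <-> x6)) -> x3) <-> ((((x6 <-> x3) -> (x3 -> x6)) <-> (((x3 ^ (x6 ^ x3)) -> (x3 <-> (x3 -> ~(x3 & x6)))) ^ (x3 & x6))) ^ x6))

F

x3 <-> x6 = T <-> F = F
x3 & (x3 <-> x6) = T & F = F
(x3 & (x3 <-> x6)) -> x3 = F -> T = T
x6 <-> x3 = F <-> T = F
x3 -> x6 = T -> F = F
(x6 <-> x3) -> (x3 -> x6) = F -> F = T
x6 ^ x3 = F ^ T = T
x3 ^ (x6 ^ x3) = T ^ T = F
x3 & x6 = T & F = F
~(x3 & x6) = ~F = T
x3 -> ~(x3 & x6) = T -> T = T
x3 <-> (x3 -> ~(x3 & x6)) = T <-> T = T
(x3 ^ (x6 ^ x3)) -> (x3 <-> (x3 -> ~(x3 & x6))) = F -> T = T
x3 & x6 = T & F = F
((x3 ^ (x6 ^ x3)) -> (x3 <-> (x3 -> ~(x3 & x6)))) ^ (x3 & x6) = T ^ F = T
((x6 <-> x3) -> (x3 -> x6)) <-> (((x3 ^ (x6 ^ x3)) -> (x3 <-> (x3 -> ~(x3 & x6)))) ^ (x3 & x6)) = T <-> T = T
(((x6 <-> x3) -> (x3 -> x6)) <-> (((x3 ^ (x6 ^ x3)) -> (x3 <-> (x3 -> ~(x3 & x6)))) ^ (x3 & x6))) ^ x6 = T ^ F = T
((x3 & (x3 <-> x6)) -> x3) <-> ((((x6 <-> x3) -> (x3 -> x6)) <-> (((x3 ^ (x6 ^ x3)) -> (x3 <-> (x3 -> ~(x3 & x6)))) ^ (x3 & x6))) ^ x6) = T <-> T = T
x3 ^ (((x3 & (x3 <-> x6)) -> x3) <-> ((((x6 <-> x3) -> (x3 -> x6)) <-> (((x3 ^ (x6 ^ x3)) -> (x3 <-> (x3 -> ~(x3 & x6)))) ^ (x3 & x6))) ^ x6)) = T ^ T = F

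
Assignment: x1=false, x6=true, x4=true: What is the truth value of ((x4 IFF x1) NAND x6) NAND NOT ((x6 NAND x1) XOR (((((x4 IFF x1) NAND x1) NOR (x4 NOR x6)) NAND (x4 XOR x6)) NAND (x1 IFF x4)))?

x4 IFF x1 = true IFF false = false
(x4 IFF x1) NAND x6 = false NAND true = true
x6 NAND x1 = true NAND false = true
x4 IFF x1 = true IFF false = false
(x4 IFF x1) NAND x1 = false NAND false = true
x4 NOR x6 = true NOR true = false
((x4 IFF x1) NAND x1) NOR (x4 NOR x6) = true NOR false = false
x4 XOR x6 = true XOR true = false
(((x4 IFF x1) NAND x1) NOR (x4 NOR x6)) NAND (x4 XOR x6) = false NAND false = true
x1 IFF x4 = false IFF true = false
((((x4 IFF x1) NAND x1) NOR (x4 NOR x6)) NAND (x4 XOR x6)) NAND (x1 IFF x4) = true NAND false = true
(x6 NAND x1) XOR (((((x4 IFF x1) NAND x1) NOR (x4 NOR x6)) NAND (x4 XOR x6)) NAND (x1 IFF x4)) = true XOR true = false
NOT ((x6 NAND x1) XOR (((((x4 IFF x1) NAND x1) NOR (x4 NOR x6)) NAND (x4 XOR x6)) NAND (x1 IFF x4))) = NOT false = true
((x4 IFF x1) NAND x6) NAND NOT ((x6 NAND x1) XOR (((((x4 IFF x1) NAND x1) NOR (x4 NOR x6)) NAND (x4 XOR x6)) NAND (x1 IFF x4))) = true NAND true = false

false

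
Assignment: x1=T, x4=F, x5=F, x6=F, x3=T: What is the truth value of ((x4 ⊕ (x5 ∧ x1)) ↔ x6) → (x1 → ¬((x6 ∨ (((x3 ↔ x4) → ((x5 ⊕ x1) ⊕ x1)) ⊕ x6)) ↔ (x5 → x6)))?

x5 ∧ x1 = F ∧ T = F
x4 ⊕ (x5 ∧ x1) = F ⊕ F = F
(x4 ⊕ (x5 ∧ x1)) ↔ x6 = F ↔ F = T
x3 ↔ x4 = T ↔ F = F
x5 ⊕ x1 = F ⊕ T = T
(x5 ⊕ x1) ⊕ x1 = T ⊕ T = F
(x3 ↔ x4) → ((x5 ⊕ x1) ⊕ x1) = F → F = T
((x3 ↔ x4) → ((x5 ⊕ x1) ⊕ x1)) ⊕ x6 = T ⊕ F = T
x6 ∨ (((x3 ↔ x4) → ((x5 ⊕ x1) ⊕ x1)) ⊕ x6) = F ∨ T = T
x5 → x6 = F → F = T
(x6 ∨ (((x3 ↔ x4) → ((x5 ⊕ x1) ⊕ x1)) ⊕ x6)) ↔ (x5 → x6) = T ↔ T = T
¬((x6 ∨ (((x3 ↔ x4) → ((x5 ⊕ x1) ⊕ x1)) ⊕ x6)) ↔ (x5 → x6)) = ¬T = F
x1 → ¬((x6 ∨ (((x3 ↔ x4) → ((x5 ⊕ x1) ⊕ x1)) ⊕ x6)) ↔ (x5 → x6)) = T → F = F
((x4 ⊕ (x5 ∧ x1)) ↔ x6) → (x1 → ¬((x6 ∨ (((x3 ↔ x4) → ((x5 ⊕ x1) ⊕ x1)) ⊕ x6)) ↔ (x5 → x6))) = T → F = F

F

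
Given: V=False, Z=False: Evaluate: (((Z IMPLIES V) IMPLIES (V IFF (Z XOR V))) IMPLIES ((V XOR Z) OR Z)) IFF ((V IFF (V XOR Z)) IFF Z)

True

Substituting V=False, Z=False:
Z IMPLIES V = False IMPLIES False = True
Z XOR V = False XOR False = False
V IFF (Z XOR V) = False IFF False = True
(Z IMPLIES V) IMPLIES (V IFF (Z XOR V)) = True IMPLIES True = True
V XOR Z = False XOR False = False
(V XOR Z) OR Z = False OR False = False
((Z IMPLIES V) IMPLIES (V IFF (Z XOR V))) IMPLIES ((V XOR Z) OR Z) = True IMPLIES False = False
V XOR Z = False XOR False = False
V IFF (V XOR Z) = False IFF False = True
(V IFF (V XOR Z)) IFF Z = True IFF False = False
(((Z IMPLIES V) IMPLIES (V IFF (Z XOR V))) IMPLIES ((V XOR Z) OR Z)) IFF ((V IFF (V XOR Z)) IFF Z) = False IFF False = True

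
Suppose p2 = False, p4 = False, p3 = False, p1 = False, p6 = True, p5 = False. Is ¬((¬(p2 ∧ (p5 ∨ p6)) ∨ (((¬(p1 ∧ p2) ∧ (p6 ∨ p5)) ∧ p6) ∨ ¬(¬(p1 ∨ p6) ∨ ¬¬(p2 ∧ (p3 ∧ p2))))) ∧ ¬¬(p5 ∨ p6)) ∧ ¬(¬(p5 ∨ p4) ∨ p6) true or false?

p5 ∨ p6 = False ∨ True = True
p2 ∧ (p5 ∨ p6) = False ∧ True = False
¬(p2 ∧ (p5 ∨ p6)) = ¬False = True
p1 ∧ p2 = False ∧ False = False
¬(p1 ∧ p2) = ¬False = True
p6 ∨ p5 = True ∨ False = True
¬(p1 ∧ p2) ∧ (p6 ∨ p5) = True ∧ True = True
(¬(p1 ∧ p2) ∧ (p6 ∨ p5)) ∧ p6 = True ∧ True = True
p1 ∨ p6 = False ∨ True = True
¬(p1 ∨ p6) = ¬True = False
p3 ∧ p2 = False ∧ False = False
p2 ∧ (p3 ∧ p2) = False ∧ False = False
¬(p2 ∧ (p3 ∧ p2)) = ¬False = True
¬¬(p2 ∧ (p3 ∧ p2)) = ¬True = False
¬(p1 ∨ p6) ∨ ¬¬(p2 ∧ (p3 ∧ p2)) = False ∨ False = False
¬(¬(p1 ∨ p6) ∨ ¬¬(p2 ∧ (p3 ∧ p2))) = ¬False = True
((¬(p1 ∧ p2) ∧ (p6 ∨ p5)) ∧ p6) ∨ ¬(¬(p1 ∨ p6) ∨ ¬¬(p2 ∧ (p3 ∧ p2))) = True ∨ True = True
¬(p2 ∧ (p5 ∨ p6)) ∨ (((¬(p1 ∧ p2) ∧ (p6 ∨ p5)) ∧ p6) ∨ ¬(¬(p1 ∨ p6) ∨ ¬¬(p2 ∧ (p3 ∧ p2)))) = True ∨ True = True
p5 ∨ p6 = False ∨ True = True
¬(p5 ∨ p6) = ¬True = False
¬¬(p5 ∨ p6) = ¬False = True
(¬(p2 ∧ (p5 ∨ p6)) ∨ (((¬(p1 ∧ p2) ∧ (p6 ∨ p5)) ∧ p6) ∨ ¬(¬(p1 ∨ p6) ∨ ¬¬(p2 ∧ (p3 ∧ p2))))) ∧ ¬¬(p5 ∨ p6) = True ∧ True = True
¬((¬(p2 ∧ (p5 ∨ p6)) ∨ (((¬(p1 ∧ p2) ∧ (p6 ∨ p5)) ∧ p6) ∨ ¬(¬(p1 ∨ p6) ∨ ¬¬(p2 ∧ (p3 ∧ p2))))) ∧ ¬¬(p5 ∨ p6)) = ¬True = False
p5 ∨ p4 = False ∨ False = False
¬(p5 ∨ p4) = ¬False = True
¬(p5 ∨ p4) ∨ p6 = True ∨ True = True
¬(¬(p5 ∨ p4) ∨ p6) = ¬True = False
¬((¬(p2 ∧ (p5 ∨ p6)) ∨ (((¬(p1 ∧ p2) ∧ (p6 ∨ p5)) ∧ p6) ∨ ¬(¬(p1 ∨ p6) ∨ ¬¬(p2 ∧ (p3 ∧ p2))))) ∧ ¬¬(p5 ∨ p6)) ∧ ¬(¬(p5 ∨ p4) ∨ p6) = False ∧ False = False

False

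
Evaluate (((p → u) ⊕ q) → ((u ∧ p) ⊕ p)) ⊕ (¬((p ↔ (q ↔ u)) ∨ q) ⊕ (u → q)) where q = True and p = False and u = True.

False

p → u = False → True = True
(p → u) ⊕ q = True ⊕ True = False
u ∧ p = True ∧ False = False
(u ∧ p) ⊕ p = False ⊕ False = False
((p → u) ⊕ q) → ((u ∧ p) ⊕ p) = False → False = True
q ↔ u = True ↔ True = True
p ↔ (q ↔ u) = False ↔ True = False
(p ↔ (q ↔ u)) ∨ q = False ∨ True = True
¬((p ↔ (q ↔ u)) ∨ q) = ¬True = False
u → q = True → True = True
¬((p ↔ (q ↔ u)) ∨ q) ⊕ (u → q) = False ⊕ True = True
(((p → u) ⊕ q) → ((u ∧ p) ⊕ p)) ⊕ (¬((p ↔ (q ↔ u)) ∨ q) ⊕ (u → q)) = True ⊕ True = False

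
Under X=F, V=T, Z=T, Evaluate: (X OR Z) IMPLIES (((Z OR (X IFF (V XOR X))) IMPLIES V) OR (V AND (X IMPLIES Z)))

X OR Z = F OR T = T
V XOR X = T XOR F = T
X IFF (V XOR X) = F IFF T = F
Z OR (X IFF (V XOR X)) = T OR F = T
(Z OR (X IFF (V XOR X))) IMPLIES V = T IMPLIES T = T
X IMPLIES Z = F IMPLIES T = T
V AND (X IMPLIES Z) = T AND T = T
((Z OR (X IFF (V XOR X))) IMPLIES V) OR (V AND (X IMPLIES Z)) = T OR T = T
(X OR Z) IMPLIES (((Z OR (X IFF (V XOR X))) IMPLIES V) OR (V AND (X IMPLIES Z))) = T IMPLIES T = T

T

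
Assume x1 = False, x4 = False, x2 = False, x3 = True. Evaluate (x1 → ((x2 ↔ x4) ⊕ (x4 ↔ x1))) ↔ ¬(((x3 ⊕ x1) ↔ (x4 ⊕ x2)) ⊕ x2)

x2 ↔ x4 = False ↔ False = True
x4 ↔ x1 = False ↔ False = True
(x2 ↔ x4) ⊕ (x4 ↔ x1) = True ⊕ True = False
x1 → ((x2 ↔ x4) ⊕ (x4 ↔ x1)) = False → False = True
x3 ⊕ x1 = True ⊕ False = True
x4 ⊕ x2 = False ⊕ False = False
(x3 ⊕ x1) ↔ (x4 ⊕ x2) = True ↔ False = False
((x3 ⊕ x1) ↔ (x4 ⊕ x2)) ⊕ x2 = False ⊕ False = False
¬(((x3 ⊕ x1) ↔ (x4 ⊕ x2)) ⊕ x2) = ¬False = True
(x1 → ((x2 ↔ x4) ⊕ (x4 ↔ x1))) ↔ ¬(((x3 ⊕ x1) ↔ (x4 ⊕ x2)) ⊕ x2) = True ↔ True = True

True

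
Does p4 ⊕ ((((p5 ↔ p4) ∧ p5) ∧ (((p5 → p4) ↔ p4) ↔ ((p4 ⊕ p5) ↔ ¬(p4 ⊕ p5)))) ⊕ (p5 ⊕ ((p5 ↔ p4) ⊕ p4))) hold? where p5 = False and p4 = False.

p5 ↔ p4 = False ↔ False = True
(p5 ↔ p4) ∧ p5 = True ∧ False = False
p5 → p4 = False → False = True
(p5 → p4) ↔ p4 = True ↔ False = False
p4 ⊕ p5 = False ⊕ False = False
p4 ⊕ p5 = False ⊕ False = False
¬(p4 ⊕ p5) = ¬False = True
(p4 ⊕ p5) ↔ ¬(p4 ⊕ p5) = False ↔ True = False
((p5 → p4) ↔ p4) ↔ ((p4 ⊕ p5) ↔ ¬(p4 ⊕ p5)) = False ↔ False = True
((p5 ↔ p4) ∧ p5) ∧ (((p5 → p4) ↔ p4) ↔ ((p4 ⊕ p5) ↔ ¬(p4 ⊕ p5))) = False ∧ True = False
p5 ↔ p4 = False ↔ False = True
(p5 ↔ p4) ⊕ p4 = True ⊕ False = True
p5 ⊕ ((p5 ↔ p4) ⊕ p4) = False ⊕ True = True
(((p5 ↔ p4) ∧ p5) ∧ (((p5 → p4) ↔ p4) ↔ ((p4 ⊕ p5) ↔ ¬(p4 ⊕ p5)))) ⊕ (p5 ⊕ ((p5 ↔ p4) ⊕ p4)) = False ⊕ True = True
p4 ⊕ ((((p5 ↔ p4) ∧ p5) ∧ (((p5 → p4) ↔ p4) ↔ ((p4 ⊕ p5) ↔ ¬(p4 ⊕ p5)))) ⊕ (p5 ⊕ ((p5 ↔ p4) ⊕ p4))) = False ⊕ True = True

True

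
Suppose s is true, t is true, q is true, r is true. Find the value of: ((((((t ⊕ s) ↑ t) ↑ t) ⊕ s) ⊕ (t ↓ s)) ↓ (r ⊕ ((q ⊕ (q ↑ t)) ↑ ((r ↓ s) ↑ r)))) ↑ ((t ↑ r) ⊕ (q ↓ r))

T

t ⊕ s = T ⊕ T = F
(t ⊕ s) ↑ t = F ↑ T = T
((t ⊕ s) ↑ t) ↑ t = T ↑ T = F
(((t ⊕ s) ↑ t) ↑ t) ⊕ s = F ⊕ T = T
t ↓ s = T ↓ T = F
((((t ⊕ s) ↑ t) ↑ t) ⊕ s) ⊕ (t ↓ s) = T ⊕ F = T
q ↑ t = T ↑ T = F
q ⊕ (q ↑ t) = T ⊕ F = T
r ↓ s = T ↓ T = F
(r ↓ s) ↑ r = F ↑ T = T
(q ⊕ (q ↑ t)) ↑ ((r ↓ s) ↑ r) = T ↑ T = F
r ⊕ ((q ⊕ (q ↑ t)) ↑ ((r ↓ s) ↑ r)) = T ⊕ F = T
(((((t ⊕ s) ↑ t) ↑ t) ⊕ s) ⊕ (t ↓ s)) ↓ (r ⊕ ((q ⊕ (q ↑ t)) ↑ ((r ↓ s) ↑ r))) = T ↓ T = F
t ↑ r = T ↑ T = F
q ↓ r = T ↓ T = F
(t ↑ r) ⊕ (q ↓ r) = F ⊕ F = F
((((((t ⊕ s) ↑ t) ↑ t) ⊕ s) ⊕ (t ↓ s)) ↓ (r ⊕ ((q ⊕ (q ↑ t)) ↑ ((r ↓ s) ↑ r)))) ↑ ((t ↑ r) ⊕ (q ↓ r)) = F ↑ F = T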